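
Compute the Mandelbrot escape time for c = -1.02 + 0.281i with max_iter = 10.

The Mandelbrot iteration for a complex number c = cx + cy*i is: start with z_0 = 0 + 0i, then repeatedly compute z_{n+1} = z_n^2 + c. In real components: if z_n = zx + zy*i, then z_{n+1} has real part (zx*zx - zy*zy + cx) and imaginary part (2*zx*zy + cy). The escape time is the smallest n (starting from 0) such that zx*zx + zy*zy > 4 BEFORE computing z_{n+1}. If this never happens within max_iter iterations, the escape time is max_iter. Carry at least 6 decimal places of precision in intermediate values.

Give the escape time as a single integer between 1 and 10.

Answer: 10

Derivation:
z_0 = 0 + 0i, c = -1.0200 + 0.2810i
Iter 1: z = -1.0200 + 0.2810i, |z|^2 = 1.1194
Iter 2: z = -0.0586 + -0.2922i, |z|^2 = 0.0888
Iter 3: z = -1.1020 + 0.3152i, |z|^2 = 1.3137
Iter 4: z = 0.0950 + -0.4137i, |z|^2 = 0.1802
Iter 5: z = -1.1822 + 0.2024i, |z|^2 = 1.4385
Iter 6: z = 0.3365 + -0.1976i, |z|^2 = 0.1523
Iter 7: z = -0.9458 + 0.1480i, |z|^2 = 0.9164
Iter 8: z = -0.1474 + 0.0010i, |z|^2 = 0.0217
Iter 9: z = -0.9983 + 0.2807i, |z|^2 = 1.0753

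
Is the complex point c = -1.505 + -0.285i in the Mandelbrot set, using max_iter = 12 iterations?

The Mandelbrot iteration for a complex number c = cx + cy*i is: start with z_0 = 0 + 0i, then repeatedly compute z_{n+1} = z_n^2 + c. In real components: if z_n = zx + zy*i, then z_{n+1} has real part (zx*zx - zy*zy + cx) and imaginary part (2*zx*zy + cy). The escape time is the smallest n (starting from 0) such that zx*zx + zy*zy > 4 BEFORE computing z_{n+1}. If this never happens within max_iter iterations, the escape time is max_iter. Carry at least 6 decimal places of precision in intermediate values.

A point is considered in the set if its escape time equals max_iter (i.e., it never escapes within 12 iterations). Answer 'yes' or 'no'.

Answer: no

Derivation:
z_0 = 0 + 0i, c = -1.5050 + -0.2850i
Iter 1: z = -1.5050 + -0.2850i, |z|^2 = 2.3462
Iter 2: z = 0.6788 + 0.5728i, |z|^2 = 0.7889
Iter 3: z = -1.3724 + 0.4927i, |z|^2 = 2.1262
Iter 4: z = 0.1357 + -1.6374i, |z|^2 = 2.6993
Iter 5: z = -4.1675 + -0.7294i, |z|^2 = 17.9001
Escaped at iteration 5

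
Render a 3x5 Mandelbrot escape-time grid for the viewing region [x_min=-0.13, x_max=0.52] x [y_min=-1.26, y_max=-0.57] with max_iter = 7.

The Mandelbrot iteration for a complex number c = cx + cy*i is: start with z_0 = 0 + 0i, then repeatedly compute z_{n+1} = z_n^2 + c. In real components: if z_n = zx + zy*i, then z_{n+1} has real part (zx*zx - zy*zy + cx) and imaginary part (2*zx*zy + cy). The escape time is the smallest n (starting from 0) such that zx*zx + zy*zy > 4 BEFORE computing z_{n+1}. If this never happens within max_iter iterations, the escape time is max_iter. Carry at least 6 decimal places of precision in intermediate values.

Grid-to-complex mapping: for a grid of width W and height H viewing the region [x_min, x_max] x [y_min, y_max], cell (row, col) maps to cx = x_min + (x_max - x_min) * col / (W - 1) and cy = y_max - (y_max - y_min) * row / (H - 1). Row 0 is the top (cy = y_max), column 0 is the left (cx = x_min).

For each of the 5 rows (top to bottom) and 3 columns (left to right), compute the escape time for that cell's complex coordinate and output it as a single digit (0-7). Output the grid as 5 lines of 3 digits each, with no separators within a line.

(row=0, col=0): c = -0.1300 + -0.5700i → escape time 7
(row=0, col=1): c = 0.1950 + -0.5700i → escape time 7
(row=0, col=2): c = 0.5200 + -0.5700i → escape time 4
(row=1, col=0): c = -0.1300 + -0.7425i → escape time 7
(row=1, col=1): c = 0.1950 + -0.7425i → escape time 6
(row=1, col=2): c = 0.5200 + -0.7425i → escape time 3
(row=2, col=0): c = -0.1300 + -0.9150i → escape time 7
(row=2, col=1): c = 0.1950 + -0.9150i → escape time 4
(row=2, col=2): c = 0.5200 + -0.9150i → escape time 3
(row=3, col=0): c = -0.1300 + -1.0875i → escape time 6
(row=3, col=1): c = 0.1950 + -1.0875i → escape time 3
(row=3, col=2): c = 0.5200 + -1.0875i → escape time 2
(row=4, col=0): c = -0.1300 + -1.2600i → escape time 3
(row=4, col=1): c = 0.1950 + -1.2600i → escape time 2
(row=4, col=2): c = 0.5200 + -1.2600i → escape time 2

Answer: 774
763
743
632
322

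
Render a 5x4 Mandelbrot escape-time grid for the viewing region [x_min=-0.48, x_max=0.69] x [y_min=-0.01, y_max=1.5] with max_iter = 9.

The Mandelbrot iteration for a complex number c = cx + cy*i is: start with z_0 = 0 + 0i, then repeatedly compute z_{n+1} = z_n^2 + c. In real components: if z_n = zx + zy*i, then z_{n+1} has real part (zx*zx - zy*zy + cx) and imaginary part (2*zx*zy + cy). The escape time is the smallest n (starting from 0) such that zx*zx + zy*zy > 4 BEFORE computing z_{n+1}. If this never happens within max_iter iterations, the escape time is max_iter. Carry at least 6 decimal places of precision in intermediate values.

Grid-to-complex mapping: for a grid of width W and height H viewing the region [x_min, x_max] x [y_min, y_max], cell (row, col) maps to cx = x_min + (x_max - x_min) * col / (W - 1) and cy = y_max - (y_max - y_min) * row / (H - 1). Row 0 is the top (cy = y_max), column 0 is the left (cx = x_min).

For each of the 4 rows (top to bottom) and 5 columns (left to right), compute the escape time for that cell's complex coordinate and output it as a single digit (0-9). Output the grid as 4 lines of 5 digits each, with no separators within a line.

(row=0, col=0): c = -0.4800 + 1.5000i → escape time 2
(row=0, col=1): c = -0.1875 + 1.5000i → escape time 2
(row=0, col=2): c = 0.1050 + 1.5000i → escape time 2
(row=0, col=3): c = 0.3975 + 1.5000i → escape time 2
(row=0, col=4): c = 0.6900 + 1.5000i → escape time 2
(row=1, col=0): c = -0.4800 + 0.9967i → escape time 4
(row=1, col=1): c = -0.1875 + 0.9967i → escape time 8
(row=1, col=2): c = 0.1050 + 0.9967i → escape time 4
(row=1, col=3): c = 0.3975 + 0.9967i → escape time 3
(row=1, col=4): c = 0.6900 + 0.9967i → escape time 2
(row=2, col=0): c = -0.4800 + 0.4933i → escape time 9
(row=2, col=1): c = -0.1875 + 0.4933i → escape time 9
(row=2, col=2): c = 0.1050 + 0.4933i → escape time 9
(row=2, col=3): c = 0.3975 + 0.4933i → escape time 7
(row=2, col=4): c = 0.6900 + 0.4933i → escape time 3
(row=3, col=0): c = -0.4800 + -0.0100i → escape time 9
(row=3, col=1): c = -0.1875 + -0.0100i → escape time 9
(row=3, col=2): c = 0.1050 + -0.0100i → escape time 9
(row=3, col=3): c = 0.3975 + -0.0100i → escape time 7
(row=3, col=4): c = 0.6900 + -0.0100i → escape time 3

Answer: 22222
48432
99973
99973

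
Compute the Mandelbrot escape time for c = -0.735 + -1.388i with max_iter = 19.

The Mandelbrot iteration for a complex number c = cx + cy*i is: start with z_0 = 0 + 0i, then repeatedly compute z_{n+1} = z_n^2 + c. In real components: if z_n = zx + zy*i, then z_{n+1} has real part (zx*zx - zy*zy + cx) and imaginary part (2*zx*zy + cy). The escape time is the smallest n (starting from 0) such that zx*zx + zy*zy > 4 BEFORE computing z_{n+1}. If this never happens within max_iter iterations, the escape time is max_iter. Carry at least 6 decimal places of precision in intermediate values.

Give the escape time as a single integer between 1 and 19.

z_0 = 0 + 0i, c = -0.7350 + -1.3880i
Iter 1: z = -0.7350 + -1.3880i, |z|^2 = 2.4668
Iter 2: z = -2.1213 + 0.6524i, |z|^2 = 4.9256
Escaped at iteration 2

Answer: 2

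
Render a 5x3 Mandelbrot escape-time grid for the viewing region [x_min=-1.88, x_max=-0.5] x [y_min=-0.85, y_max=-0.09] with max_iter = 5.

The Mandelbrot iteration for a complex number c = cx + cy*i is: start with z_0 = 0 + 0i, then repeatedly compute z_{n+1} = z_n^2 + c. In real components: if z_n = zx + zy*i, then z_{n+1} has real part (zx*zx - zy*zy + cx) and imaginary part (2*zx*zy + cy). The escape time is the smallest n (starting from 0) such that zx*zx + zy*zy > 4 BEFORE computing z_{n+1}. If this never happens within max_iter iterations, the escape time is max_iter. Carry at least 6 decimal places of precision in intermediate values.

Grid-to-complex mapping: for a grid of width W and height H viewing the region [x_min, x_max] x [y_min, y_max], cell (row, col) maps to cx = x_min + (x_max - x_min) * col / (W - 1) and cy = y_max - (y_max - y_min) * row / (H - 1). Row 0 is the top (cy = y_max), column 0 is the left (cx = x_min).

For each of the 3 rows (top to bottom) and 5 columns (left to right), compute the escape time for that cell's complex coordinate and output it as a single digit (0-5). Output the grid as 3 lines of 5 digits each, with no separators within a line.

Answer: 45555
33555
13345

Derivation:
(row=0, col=0): c = -1.8800 + -0.0900i → escape time 4
(row=0, col=1): c = -1.5350 + -0.0900i → escape time 5
(row=0, col=2): c = -1.1900 + -0.0900i → escape time 5
(row=0, col=3): c = -0.8450 + -0.0900i → escape time 5
(row=0, col=4): c = -0.5000 + -0.0900i → escape time 5
(row=1, col=0): c = -1.8800 + -0.4700i → escape time 3
(row=1, col=1): c = -1.5350 + -0.4700i → escape time 3
(row=1, col=2): c = -1.1900 + -0.4700i → escape time 5
(row=1, col=3): c = -0.8450 + -0.4700i → escape time 5
(row=1, col=4): c = -0.5000 + -0.4700i → escape time 5
(row=2, col=0): c = -1.8800 + -0.8500i → escape time 1
(row=2, col=1): c = -1.5350 + -0.8500i → escape time 3
(row=2, col=2): c = -1.1900 + -0.8500i → escape time 3
(row=2, col=3): c = -0.8450 + -0.8500i → escape time 4
(row=2, col=4): c = -0.5000 + -0.8500i → escape time 5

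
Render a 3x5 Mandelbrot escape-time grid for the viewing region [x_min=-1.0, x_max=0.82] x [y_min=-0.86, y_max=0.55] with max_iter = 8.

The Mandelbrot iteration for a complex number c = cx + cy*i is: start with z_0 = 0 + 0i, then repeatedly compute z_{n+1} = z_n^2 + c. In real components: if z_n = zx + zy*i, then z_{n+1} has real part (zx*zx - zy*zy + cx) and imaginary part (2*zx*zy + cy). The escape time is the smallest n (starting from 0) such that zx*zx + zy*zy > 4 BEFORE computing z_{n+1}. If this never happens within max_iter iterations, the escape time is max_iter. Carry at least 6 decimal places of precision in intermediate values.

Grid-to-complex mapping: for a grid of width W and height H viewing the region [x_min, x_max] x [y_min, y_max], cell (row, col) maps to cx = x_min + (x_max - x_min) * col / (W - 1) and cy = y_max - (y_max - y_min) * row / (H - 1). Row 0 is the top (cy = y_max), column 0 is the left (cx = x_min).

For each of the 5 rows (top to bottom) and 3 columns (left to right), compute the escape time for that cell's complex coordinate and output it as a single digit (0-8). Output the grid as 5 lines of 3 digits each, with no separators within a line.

(row=0, col=0): c = -1.0000 + 0.5500i → escape time 5
(row=0, col=1): c = -0.0900 + 0.5500i → escape time 8
(row=0, col=2): c = 0.8200 + 0.5500i → escape time 3
(row=1, col=0): c = -1.0000 + 0.1975i → escape time 8
(row=1, col=1): c = -0.0900 + 0.1975i → escape time 8
(row=1, col=2): c = 0.8200 + 0.1975i → escape time 3
(row=2, col=0): c = -1.0000 + -0.1550i → escape time 8
(row=2, col=1): c = -0.0900 + -0.1550i → escape time 8
(row=2, col=2): c = 0.8200 + -0.1550i → escape time 3
(row=3, col=0): c = -1.0000 + -0.5075i → escape time 5
(row=3, col=1): c = -0.0900 + -0.5075i → escape time 8
(row=3, col=2): c = 0.8200 + -0.5075i → escape time 3
(row=4, col=0): c = -1.0000 + -0.8600i → escape time 3
(row=4, col=1): c = -0.0900 + -0.8600i → escape time 8
(row=4, col=2): c = 0.8200 + -0.8600i → escape time 2

Answer: 583
883
883
583
382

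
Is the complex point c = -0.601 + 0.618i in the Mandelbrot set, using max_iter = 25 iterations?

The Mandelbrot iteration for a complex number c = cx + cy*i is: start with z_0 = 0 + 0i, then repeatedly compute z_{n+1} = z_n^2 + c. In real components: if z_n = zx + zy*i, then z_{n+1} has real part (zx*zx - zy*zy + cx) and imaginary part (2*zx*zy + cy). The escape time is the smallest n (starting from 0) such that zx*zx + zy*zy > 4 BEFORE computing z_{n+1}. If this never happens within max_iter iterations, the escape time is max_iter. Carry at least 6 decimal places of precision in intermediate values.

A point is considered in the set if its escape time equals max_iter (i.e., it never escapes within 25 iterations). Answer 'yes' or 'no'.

z_0 = 0 + 0i, c = -0.6010 + 0.6180i
Iter 1: z = -0.6010 + 0.6180i, |z|^2 = 0.7431
Iter 2: z = -0.6217 + -0.1248i, |z|^2 = 0.4021
Iter 3: z = -0.2300 + 0.7732i, |z|^2 = 0.6508
Iter 4: z = -1.1460 + 0.2622i, |z|^2 = 1.3820
Iter 5: z = 0.6434 + 0.0170i, |z|^2 = 0.4143
Iter 6: z = -0.1873 + 0.6398i, |z|^2 = 0.4444
Iter 7: z = -0.9753 + 0.3784i, |z|^2 = 1.0944
Iter 8: z = 0.2070 + -0.1201i, |z|^2 = 0.0573
Iter 9: z = -0.5725 + 0.5683i, |z|^2 = 0.6508
Iter 10: z = -0.5961 + -0.0327i, |z|^2 = 0.3565
Iter 11: z = -0.2467 + 0.6570i, |z|^2 = 0.4926
Iter 12: z = -0.9718 + 0.2938i, |z|^2 = 1.0308
Iter 13: z = 0.2572 + 0.0469i, |z|^2 = 0.0683
Iter 14: z = -0.5371 + 0.6421i, |z|^2 = 0.7008
Iter 15: z = -0.7249 + -0.0717i, |z|^2 = 0.5306
Iter 16: z = -0.0807 + 0.7220i, |z|^2 = 0.5278
Iter 17: z = -1.1157 + 0.5015i, |z|^2 = 1.4964
Iter 18: z = 0.3924 + -0.5010i, |z|^2 = 0.4050
Iter 19: z = -0.6980 + 0.2248i, |z|^2 = 0.5377
Iter 20: z = -0.1643 + 0.3042i, |z|^2 = 0.1195
Iter 21: z = -0.6665 + 0.5180i, |z|^2 = 0.7126
Iter 22: z = -0.4251 + -0.0726i, |z|^2 = 0.1860
Iter 23: z = -0.4256 + 0.6797i, |z|^2 = 0.6431
Iter 24: z = -0.8819 + 0.0395i, |z|^2 = 0.7793
Did not escape in 25 iterations → in set

Answer: yes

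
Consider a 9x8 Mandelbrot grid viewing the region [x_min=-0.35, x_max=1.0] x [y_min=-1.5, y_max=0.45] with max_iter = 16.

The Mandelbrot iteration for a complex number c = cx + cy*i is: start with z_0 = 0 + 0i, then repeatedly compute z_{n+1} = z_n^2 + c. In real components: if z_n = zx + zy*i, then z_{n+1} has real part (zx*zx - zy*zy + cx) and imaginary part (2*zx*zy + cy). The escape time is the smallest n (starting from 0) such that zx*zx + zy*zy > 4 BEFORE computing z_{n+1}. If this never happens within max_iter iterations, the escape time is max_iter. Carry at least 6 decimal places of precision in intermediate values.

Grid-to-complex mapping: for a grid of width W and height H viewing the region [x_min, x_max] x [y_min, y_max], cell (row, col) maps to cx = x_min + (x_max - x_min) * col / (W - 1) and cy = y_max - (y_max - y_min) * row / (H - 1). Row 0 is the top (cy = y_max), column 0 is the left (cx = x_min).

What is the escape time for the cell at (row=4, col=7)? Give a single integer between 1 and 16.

z_0 = 0 + 0i, c = 0.8313 + -0.6643i
Iter 1: z = 0.8313 + -0.6643i, |z|^2 = 1.1323
Iter 2: z = 1.0810 + -1.7687i, |z|^2 = 4.2966
Escaped at iteration 2

Answer: 2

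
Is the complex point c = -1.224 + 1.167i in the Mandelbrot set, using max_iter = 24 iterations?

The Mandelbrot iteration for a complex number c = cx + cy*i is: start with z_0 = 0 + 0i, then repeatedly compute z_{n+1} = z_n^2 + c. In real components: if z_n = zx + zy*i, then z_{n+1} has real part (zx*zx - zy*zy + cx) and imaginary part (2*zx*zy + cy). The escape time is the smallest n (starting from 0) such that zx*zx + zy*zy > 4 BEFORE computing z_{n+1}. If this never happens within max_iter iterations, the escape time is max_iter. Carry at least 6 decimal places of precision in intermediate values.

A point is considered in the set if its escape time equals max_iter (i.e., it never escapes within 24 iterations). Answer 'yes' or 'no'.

Answer: no

Derivation:
z_0 = 0 + 0i, c = -1.2240 + 1.1670i
Iter 1: z = -1.2240 + 1.1670i, |z|^2 = 2.8601
Iter 2: z = -1.0877 + -1.6898i, |z|^2 = 4.0386
Escaped at iteration 2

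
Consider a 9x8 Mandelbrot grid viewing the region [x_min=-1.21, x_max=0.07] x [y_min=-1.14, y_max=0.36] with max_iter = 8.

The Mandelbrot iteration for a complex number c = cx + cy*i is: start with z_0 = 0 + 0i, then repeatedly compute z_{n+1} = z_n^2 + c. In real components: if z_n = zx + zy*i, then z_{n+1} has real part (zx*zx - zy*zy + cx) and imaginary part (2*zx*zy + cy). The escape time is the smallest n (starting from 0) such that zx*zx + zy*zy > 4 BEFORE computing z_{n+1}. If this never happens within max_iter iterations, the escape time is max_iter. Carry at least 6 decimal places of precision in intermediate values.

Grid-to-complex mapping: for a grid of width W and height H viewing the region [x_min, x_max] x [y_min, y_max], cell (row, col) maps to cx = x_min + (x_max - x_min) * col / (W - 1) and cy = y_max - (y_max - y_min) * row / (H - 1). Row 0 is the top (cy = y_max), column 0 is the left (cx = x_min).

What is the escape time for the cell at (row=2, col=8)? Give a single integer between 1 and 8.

z_0 = 0 + 0i, c = 0.0700 + -0.0686i
Iter 1: z = 0.0700 + -0.0686i, |z|^2 = 0.0096
Iter 2: z = 0.0702 + -0.0782i, |z|^2 = 0.0110
Iter 3: z = 0.0688 + -0.0795i, |z|^2 = 0.0111
Iter 4: z = 0.0684 + -0.0795i, |z|^2 = 0.0110
Iter 5: z = 0.0684 + -0.0795i, |z|^2 = 0.0110
Iter 6: z = 0.0684 + -0.0794i, |z|^2 = 0.0110
Iter 7: z = 0.0684 + -0.0794i, |z|^2 = 0.0110

Answer: 8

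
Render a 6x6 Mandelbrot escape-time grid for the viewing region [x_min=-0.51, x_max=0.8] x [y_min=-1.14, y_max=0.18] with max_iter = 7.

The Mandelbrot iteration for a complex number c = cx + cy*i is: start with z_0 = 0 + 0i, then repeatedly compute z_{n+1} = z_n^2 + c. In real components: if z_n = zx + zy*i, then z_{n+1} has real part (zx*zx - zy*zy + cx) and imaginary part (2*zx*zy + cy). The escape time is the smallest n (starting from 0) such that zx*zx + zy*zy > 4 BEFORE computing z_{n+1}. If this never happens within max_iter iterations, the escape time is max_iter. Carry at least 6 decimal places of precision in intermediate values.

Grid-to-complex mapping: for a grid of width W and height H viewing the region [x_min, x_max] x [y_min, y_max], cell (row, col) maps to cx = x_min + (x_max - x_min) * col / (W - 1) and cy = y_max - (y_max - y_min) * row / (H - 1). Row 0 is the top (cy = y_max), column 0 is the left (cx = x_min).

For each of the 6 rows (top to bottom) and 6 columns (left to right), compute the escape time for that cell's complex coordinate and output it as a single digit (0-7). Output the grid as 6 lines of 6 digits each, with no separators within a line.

Answer: 777743
777743
777743
777743
477432
344222

Derivation:
(row=0, col=0): c = -0.5100 + 0.1800i → escape time 7
(row=0, col=1): c = -0.2480 + 0.1800i → escape time 7
(row=0, col=2): c = 0.0140 + 0.1800i → escape time 7
(row=0, col=3): c = 0.2760 + 0.1800i → escape time 7
(row=0, col=4): c = 0.5380 + 0.1800i → escape time 4
(row=0, col=5): c = 0.8000 + 0.1800i → escape time 3
(row=1, col=0): c = -0.5100 + -0.0840i → escape time 7
(row=1, col=1): c = -0.2480 + -0.0840i → escape time 7
(row=1, col=2): c = 0.0140 + -0.0840i → escape time 7
(row=1, col=3): c = 0.2760 + -0.0840i → escape time 7
(row=1, col=4): c = 0.5380 + -0.0840i → escape time 4
(row=1, col=5): c = 0.8000 + -0.0840i → escape time 3
(row=2, col=0): c = -0.5100 + -0.3480i → escape time 7
(row=2, col=1): c = -0.2480 + -0.3480i → escape time 7
(row=2, col=2): c = 0.0140 + -0.3480i → escape time 7
(row=2, col=3): c = 0.2760 + -0.3480i → escape time 7
(row=2, col=4): c = 0.5380 + -0.3480i → escape time 4
(row=2, col=5): c = 0.8000 + -0.3480i → escape time 3
(row=3, col=0): c = -0.5100 + -0.6120i → escape time 7
(row=3, col=1): c = -0.2480 + -0.6120i → escape time 7
(row=3, col=2): c = 0.0140 + -0.6120i → escape time 7
(row=3, col=3): c = 0.2760 + -0.6120i → escape time 7
(row=3, col=4): c = 0.5380 + -0.6120i → escape time 4
(row=3, col=5): c = 0.8000 + -0.6120i → escape time 3
(row=4, col=0): c = -0.5100 + -0.8760i → escape time 4
(row=4, col=1): c = -0.2480 + -0.8760i → escape time 7
(row=4, col=2): c = 0.0140 + -0.8760i → escape time 7
(row=4, col=3): c = 0.2760 + -0.8760i → escape time 4
(row=4, col=4): c = 0.5380 + -0.8760i → escape time 3
(row=4, col=5): c = 0.8000 + -0.8760i → escape time 2
(row=5, col=0): c = -0.5100 + -1.1400i → escape time 3
(row=5, col=1): c = -0.2480 + -1.1400i → escape time 4
(row=5, col=2): c = 0.0140 + -1.1400i → escape time 4
(row=5, col=3): c = 0.2760 + -1.1400i → escape time 2
(row=5, col=4): c = 0.5380 + -1.1400i → escape time 2
(row=5, col=5): c = 0.8000 + -1.1400i → escape time 2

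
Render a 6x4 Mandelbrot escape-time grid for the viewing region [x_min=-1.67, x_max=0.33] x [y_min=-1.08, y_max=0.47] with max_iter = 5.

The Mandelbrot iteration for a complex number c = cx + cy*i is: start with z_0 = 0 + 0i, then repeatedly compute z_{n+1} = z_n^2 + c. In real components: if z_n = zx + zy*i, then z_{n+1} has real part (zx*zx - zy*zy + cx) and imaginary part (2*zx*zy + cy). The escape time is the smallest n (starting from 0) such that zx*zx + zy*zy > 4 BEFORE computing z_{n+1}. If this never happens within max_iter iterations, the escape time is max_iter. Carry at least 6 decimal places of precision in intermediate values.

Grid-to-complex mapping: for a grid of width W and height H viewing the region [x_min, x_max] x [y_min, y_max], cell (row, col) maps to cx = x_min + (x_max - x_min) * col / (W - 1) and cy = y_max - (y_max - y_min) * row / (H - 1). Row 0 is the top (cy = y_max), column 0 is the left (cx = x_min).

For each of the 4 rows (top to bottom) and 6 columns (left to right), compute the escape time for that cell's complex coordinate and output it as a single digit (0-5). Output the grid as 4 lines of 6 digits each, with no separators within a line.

(row=0, col=0): c = -1.6700 + 0.4700i → escape time 3
(row=0, col=1): c = -1.2700 + 0.4700i → escape time 5
(row=0, col=2): c = -0.8700 + 0.4700i → escape time 5
(row=0, col=3): c = -0.4700 + 0.4700i → escape time 5
(row=0, col=4): c = -0.0700 + 0.4700i → escape time 5
(row=0, col=5): c = 0.3300 + 0.4700i → escape time 5
(row=1, col=0): c = -1.6700 + -0.0467i → escape time 5
(row=1, col=1): c = -1.2700 + -0.0467i → escape time 5
(row=1, col=2): c = -0.8700 + -0.0467i → escape time 5
(row=1, col=3): c = -0.4700 + -0.0467i → escape time 5
(row=1, col=4): c = -0.0700 + -0.0467i → escape time 5
(row=1, col=5): c = 0.3300 + -0.0467i → escape time 5
(row=2, col=0): c = -1.6700 + -0.5633i → escape time 3
(row=2, col=1): c = -1.2700 + -0.5633i → escape time 3
(row=2, col=2): c = -0.8700 + -0.5633i → escape time 5
(row=2, col=3): c = -0.4700 + -0.5633i → escape time 5
(row=2, col=4): c = -0.0700 + -0.5633i → escape time 5
(row=2, col=5): c = 0.3300 + -0.5633i → escape time 5
(row=3, col=0): c = -1.6700 + -1.0800i → escape time 2
(row=3, col=1): c = -1.2700 + -1.0800i → escape time 3
(row=3, col=2): c = -0.8700 + -1.0800i → escape time 3
(row=3, col=3): c = -0.4700 + -1.0800i → escape time 4
(row=3, col=4): c = -0.0700 + -1.0800i → escape time 5
(row=3, col=5): c = 0.3300 + -1.0800i → escape time 3

Answer: 355555
555555
335555
233453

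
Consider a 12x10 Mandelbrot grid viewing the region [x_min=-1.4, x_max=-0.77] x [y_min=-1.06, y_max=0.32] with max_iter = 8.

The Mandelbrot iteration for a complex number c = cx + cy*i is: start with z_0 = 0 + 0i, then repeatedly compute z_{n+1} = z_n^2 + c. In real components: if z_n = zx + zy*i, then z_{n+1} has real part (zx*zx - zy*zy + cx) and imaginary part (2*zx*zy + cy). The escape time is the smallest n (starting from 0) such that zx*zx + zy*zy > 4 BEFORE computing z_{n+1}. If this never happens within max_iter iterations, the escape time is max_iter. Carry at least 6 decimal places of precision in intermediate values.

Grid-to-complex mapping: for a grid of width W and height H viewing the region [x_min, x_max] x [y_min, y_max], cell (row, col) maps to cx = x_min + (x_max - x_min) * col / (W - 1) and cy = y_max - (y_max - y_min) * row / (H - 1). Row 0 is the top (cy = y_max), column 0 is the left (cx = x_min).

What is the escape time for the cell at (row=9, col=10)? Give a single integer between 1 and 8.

z_0 = 0 + 0i, c = -0.8273 + -1.0600i
Iter 1: z = -0.8273 + -1.0600i, |z|^2 = 1.8080
Iter 2: z = -1.2665 + 0.6938i, |z|^2 = 2.0854
Iter 3: z = 0.2953 + -2.8174i, |z|^2 = 8.0251
Escaped at iteration 3

Answer: 3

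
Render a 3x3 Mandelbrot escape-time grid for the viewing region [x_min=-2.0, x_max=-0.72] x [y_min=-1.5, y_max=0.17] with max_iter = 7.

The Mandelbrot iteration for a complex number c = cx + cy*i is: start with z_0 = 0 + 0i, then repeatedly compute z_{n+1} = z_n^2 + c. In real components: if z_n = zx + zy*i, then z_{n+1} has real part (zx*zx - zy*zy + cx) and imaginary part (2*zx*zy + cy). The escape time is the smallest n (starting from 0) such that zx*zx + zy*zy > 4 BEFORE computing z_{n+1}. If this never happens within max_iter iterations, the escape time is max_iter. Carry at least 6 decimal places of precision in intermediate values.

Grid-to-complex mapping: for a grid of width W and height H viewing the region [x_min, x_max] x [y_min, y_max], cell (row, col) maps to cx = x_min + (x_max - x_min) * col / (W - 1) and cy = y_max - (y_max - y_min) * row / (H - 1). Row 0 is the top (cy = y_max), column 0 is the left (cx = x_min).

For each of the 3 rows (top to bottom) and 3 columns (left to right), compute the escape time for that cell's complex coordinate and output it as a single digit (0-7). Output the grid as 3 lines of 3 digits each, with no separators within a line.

(row=0, col=0): c = -2.0000 + 0.1700i → escape time 1
(row=0, col=1): c = -1.3600 + 0.1700i → escape time 7
(row=0, col=2): c = -0.7200 + 0.1700i → escape time 7
(row=1, col=0): c = -2.0000 + -0.6650i → escape time 1
(row=1, col=1): c = -1.3600 + -0.6650i → escape time 3
(row=1, col=2): c = -0.7200 + -0.6650i → escape time 5
(row=2, col=0): c = -2.0000 + -1.5000i → escape time 1
(row=2, col=1): c = -1.3600 + -1.5000i → escape time 1
(row=2, col=2): c = -0.7200 + -1.5000i → escape time 2

Answer: 177
135
112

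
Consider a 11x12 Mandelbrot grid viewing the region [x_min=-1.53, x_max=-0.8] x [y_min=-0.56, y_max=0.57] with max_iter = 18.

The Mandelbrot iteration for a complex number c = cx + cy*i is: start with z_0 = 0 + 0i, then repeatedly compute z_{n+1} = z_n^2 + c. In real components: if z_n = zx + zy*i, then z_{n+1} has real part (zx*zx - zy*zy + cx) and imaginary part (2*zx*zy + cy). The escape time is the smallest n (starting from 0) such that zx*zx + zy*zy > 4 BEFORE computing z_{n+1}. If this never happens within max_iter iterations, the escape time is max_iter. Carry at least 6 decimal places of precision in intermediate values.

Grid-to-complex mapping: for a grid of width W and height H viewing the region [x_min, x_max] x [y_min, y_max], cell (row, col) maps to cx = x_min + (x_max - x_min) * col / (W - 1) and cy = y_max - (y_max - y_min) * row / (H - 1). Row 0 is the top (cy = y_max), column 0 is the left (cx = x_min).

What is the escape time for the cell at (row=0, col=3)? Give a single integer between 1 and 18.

z_0 = 0 + 0i, c = -1.3110 + 0.5700i
Iter 1: z = -1.3110 + 0.5700i, |z|^2 = 2.0436
Iter 2: z = 0.0828 + -0.9245i, |z|^2 = 0.8616
Iter 3: z = -2.1589 + 0.4169i, |z|^2 = 4.8347
Escaped at iteration 3

Answer: 3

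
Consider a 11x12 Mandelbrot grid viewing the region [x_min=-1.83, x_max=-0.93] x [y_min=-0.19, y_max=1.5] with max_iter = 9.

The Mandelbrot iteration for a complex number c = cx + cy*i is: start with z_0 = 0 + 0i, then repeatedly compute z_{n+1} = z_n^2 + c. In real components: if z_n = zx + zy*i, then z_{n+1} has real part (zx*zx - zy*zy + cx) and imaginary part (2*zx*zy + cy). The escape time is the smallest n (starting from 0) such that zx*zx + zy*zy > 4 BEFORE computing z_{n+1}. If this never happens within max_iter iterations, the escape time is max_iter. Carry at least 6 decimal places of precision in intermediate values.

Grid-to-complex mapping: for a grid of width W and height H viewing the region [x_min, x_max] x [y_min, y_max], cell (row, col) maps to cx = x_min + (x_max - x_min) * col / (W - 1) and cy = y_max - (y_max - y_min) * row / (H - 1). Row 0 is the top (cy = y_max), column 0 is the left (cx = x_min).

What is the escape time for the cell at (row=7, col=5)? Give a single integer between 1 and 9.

Answer: 4

Derivation:
z_0 = 0 + 0i, c = -1.3800 + 0.4245i
Iter 1: z = -1.3800 + 0.4245i, |z|^2 = 2.0846
Iter 2: z = 0.3442 + -0.7472i, |z|^2 = 0.6768
Iter 3: z = -1.8199 + -0.0898i, |z|^2 = 3.3200
Iter 4: z = 1.9238 + 0.7513i, |z|^2 = 4.2656
Escaped at iteration 4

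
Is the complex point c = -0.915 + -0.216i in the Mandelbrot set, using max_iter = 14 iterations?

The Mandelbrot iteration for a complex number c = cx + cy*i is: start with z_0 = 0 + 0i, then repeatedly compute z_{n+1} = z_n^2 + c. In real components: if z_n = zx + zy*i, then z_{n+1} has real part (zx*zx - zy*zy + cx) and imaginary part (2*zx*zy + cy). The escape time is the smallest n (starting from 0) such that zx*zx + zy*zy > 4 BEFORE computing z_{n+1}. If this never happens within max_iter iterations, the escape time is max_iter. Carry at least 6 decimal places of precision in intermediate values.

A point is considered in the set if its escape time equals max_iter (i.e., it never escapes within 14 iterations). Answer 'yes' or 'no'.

Answer: yes

Derivation:
z_0 = 0 + 0i, c = -0.9150 + -0.2160i
Iter 1: z = -0.9150 + -0.2160i, |z|^2 = 0.8839
Iter 2: z = -0.1244 + 0.1793i, |z|^2 = 0.0476
Iter 3: z = -0.9317 + -0.2606i, |z|^2 = 0.9359
Iter 4: z = -0.1149 + 0.2696i, |z|^2 = 0.0859
Iter 5: z = -0.9745 + -0.2780i, |z|^2 = 1.0269
Iter 6: z = -0.0427 + 0.3258i, |z|^2 = 0.1079
Iter 7: z = -1.0193 + -0.2438i, |z|^2 = 1.0984
Iter 8: z = 0.0645 + 0.2810i, |z|^2 = 0.0831
Iter 9: z = -0.9898 + -0.1797i, |z|^2 = 1.0120
Iter 10: z = 0.0324 + 0.1398i, |z|^2 = 0.0206
Iter 11: z = -0.9335 + -0.2069i, |z|^2 = 0.9142
Iter 12: z = -0.0864 + 0.1704i, |z|^2 = 0.0365
Iter 13: z = -0.9366 + -0.2454i, |z|^2 = 0.9374
Did not escape in 14 iterations → in set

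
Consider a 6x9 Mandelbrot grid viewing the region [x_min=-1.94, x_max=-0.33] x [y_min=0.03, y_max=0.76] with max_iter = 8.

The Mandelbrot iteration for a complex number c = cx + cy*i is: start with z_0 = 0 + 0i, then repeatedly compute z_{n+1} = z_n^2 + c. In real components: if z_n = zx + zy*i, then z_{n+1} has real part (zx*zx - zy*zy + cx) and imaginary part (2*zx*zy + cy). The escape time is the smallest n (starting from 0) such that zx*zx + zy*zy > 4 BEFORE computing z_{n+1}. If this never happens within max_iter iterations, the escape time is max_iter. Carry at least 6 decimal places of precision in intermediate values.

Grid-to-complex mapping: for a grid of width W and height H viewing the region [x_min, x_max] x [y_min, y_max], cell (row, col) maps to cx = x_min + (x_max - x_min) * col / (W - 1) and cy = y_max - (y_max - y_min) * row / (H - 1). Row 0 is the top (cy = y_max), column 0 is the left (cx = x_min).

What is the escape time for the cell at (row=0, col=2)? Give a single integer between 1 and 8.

Answer: 3

Derivation:
z_0 = 0 + 0i, c = -1.2960 + 0.7600i
Iter 1: z = -1.2960 + 0.7600i, |z|^2 = 2.2572
Iter 2: z = -0.1940 + -1.2099i, |z|^2 = 1.5015
Iter 3: z = -2.7223 + 1.2294i, |z|^2 = 8.9222
Escaped at iteration 3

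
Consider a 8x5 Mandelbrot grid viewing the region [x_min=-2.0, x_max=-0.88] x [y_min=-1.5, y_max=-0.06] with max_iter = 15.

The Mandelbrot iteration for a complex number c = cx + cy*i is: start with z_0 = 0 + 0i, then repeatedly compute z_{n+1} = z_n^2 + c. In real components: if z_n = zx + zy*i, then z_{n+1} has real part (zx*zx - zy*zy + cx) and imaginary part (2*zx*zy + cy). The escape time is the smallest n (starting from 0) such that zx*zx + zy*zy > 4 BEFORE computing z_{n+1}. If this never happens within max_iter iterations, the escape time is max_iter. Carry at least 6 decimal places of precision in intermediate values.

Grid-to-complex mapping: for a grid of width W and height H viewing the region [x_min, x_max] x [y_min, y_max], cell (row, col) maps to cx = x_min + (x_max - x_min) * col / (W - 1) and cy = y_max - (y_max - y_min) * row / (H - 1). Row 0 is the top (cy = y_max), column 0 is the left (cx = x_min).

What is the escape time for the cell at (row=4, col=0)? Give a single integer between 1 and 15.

Answer: 1

Derivation:
z_0 = 0 + 0i, c = -2.0000 + -1.5000i
Iter 1: z = -2.0000 + -1.5000i, |z|^2 = 6.2500
Escaped at iteration 1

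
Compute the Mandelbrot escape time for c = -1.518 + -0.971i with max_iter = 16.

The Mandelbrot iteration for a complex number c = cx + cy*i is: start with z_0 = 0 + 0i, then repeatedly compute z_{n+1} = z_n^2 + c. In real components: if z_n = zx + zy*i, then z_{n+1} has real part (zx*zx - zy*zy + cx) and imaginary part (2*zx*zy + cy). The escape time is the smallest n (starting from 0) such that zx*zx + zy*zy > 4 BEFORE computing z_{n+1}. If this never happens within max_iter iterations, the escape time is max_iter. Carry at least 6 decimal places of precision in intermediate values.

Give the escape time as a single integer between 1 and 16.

Answer: 3

Derivation:
z_0 = 0 + 0i, c = -1.5180 + -0.9710i
Iter 1: z = -1.5180 + -0.9710i, |z|^2 = 3.2472
Iter 2: z = -0.1565 + 1.9770i, |z|^2 = 3.9329
Iter 3: z = -5.4019 + -1.5899i, |z|^2 = 31.7077
Escaped at iteration 3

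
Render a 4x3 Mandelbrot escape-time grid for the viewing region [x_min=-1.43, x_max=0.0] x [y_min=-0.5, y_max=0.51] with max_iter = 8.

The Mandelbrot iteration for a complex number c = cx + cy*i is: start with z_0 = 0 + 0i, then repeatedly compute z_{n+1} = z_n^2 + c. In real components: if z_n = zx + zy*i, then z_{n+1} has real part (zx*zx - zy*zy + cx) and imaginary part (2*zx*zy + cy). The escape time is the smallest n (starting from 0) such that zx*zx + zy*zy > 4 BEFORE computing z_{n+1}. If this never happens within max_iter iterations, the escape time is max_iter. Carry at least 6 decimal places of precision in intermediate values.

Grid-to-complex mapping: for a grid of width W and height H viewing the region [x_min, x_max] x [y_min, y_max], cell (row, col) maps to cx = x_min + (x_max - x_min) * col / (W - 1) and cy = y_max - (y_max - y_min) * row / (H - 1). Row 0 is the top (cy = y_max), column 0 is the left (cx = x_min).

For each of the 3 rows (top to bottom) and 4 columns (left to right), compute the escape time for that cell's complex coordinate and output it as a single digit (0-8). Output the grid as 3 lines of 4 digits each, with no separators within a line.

Answer: 3588
8888
3588

Derivation:
(row=0, col=0): c = -1.4300 + 0.5100i → escape time 3
(row=0, col=1): c = -0.9533 + 0.5100i → escape time 5
(row=0, col=2): c = -0.4767 + 0.5100i → escape time 8
(row=0, col=3): c = 0.0000 + 0.5100i → escape time 8
(row=1, col=0): c = -1.4300 + 0.0050i → escape time 8
(row=1, col=1): c = -0.9533 + 0.0050i → escape time 8
(row=1, col=2): c = -0.4767 + 0.0050i → escape time 8
(row=1, col=3): c = 0.0000 + 0.0050i → escape time 8
(row=2, col=0): c = -1.4300 + -0.5000i → escape time 3
(row=2, col=1): c = -0.9533 + -0.5000i → escape time 5
(row=2, col=2): c = -0.4767 + -0.5000i → escape time 8
(row=2, col=3): c = 0.0000 + -0.5000i → escape time 8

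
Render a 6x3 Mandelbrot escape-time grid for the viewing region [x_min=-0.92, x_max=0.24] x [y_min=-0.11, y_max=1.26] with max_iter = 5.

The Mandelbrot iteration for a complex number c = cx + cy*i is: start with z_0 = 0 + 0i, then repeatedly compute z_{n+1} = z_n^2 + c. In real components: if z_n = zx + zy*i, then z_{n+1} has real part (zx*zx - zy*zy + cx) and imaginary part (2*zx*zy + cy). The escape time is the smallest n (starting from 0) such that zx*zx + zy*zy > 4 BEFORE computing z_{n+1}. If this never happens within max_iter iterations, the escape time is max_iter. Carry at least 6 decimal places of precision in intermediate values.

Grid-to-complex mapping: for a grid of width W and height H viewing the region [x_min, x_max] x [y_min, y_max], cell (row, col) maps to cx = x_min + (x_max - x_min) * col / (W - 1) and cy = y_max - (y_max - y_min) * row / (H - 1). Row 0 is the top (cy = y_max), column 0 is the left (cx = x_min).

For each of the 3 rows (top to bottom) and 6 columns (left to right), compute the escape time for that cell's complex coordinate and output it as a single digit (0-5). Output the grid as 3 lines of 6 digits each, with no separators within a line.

(row=0, col=0): c = -0.9200 + 1.2600i → escape time 3
(row=0, col=1): c = -0.6880 + 1.2600i → escape time 3
(row=0, col=2): c = -0.4560 + 1.2600i → escape time 3
(row=0, col=3): c = -0.2240 + 1.2600i → escape time 3
(row=0, col=4): c = 0.0080 + 1.2600i → escape time 2
(row=0, col=5): c = 0.2400 + 1.2600i → escape time 2
(row=1, col=0): c = -0.9200 + 0.5750i → escape time 5
(row=1, col=1): c = -0.6880 + 0.5750i → escape time 5
(row=1, col=2): c = -0.4560 + 0.5750i → escape time 5
(row=1, col=3): c = -0.2240 + 0.5750i → escape time 5
(row=1, col=4): c = 0.0080 + 0.5750i → escape time 5
(row=1, col=5): c = 0.2400 + 0.5750i → escape time 5
(row=2, col=0): c = -0.9200 + -0.1100i → escape time 5
(row=2, col=1): c = -0.6880 + -0.1100i → escape time 5
(row=2, col=2): c = -0.4560 + -0.1100i → escape time 5
(row=2, col=3): c = -0.2240 + -0.1100i → escape time 5
(row=2, col=4): c = 0.0080 + -0.1100i → escape time 5
(row=2, col=5): c = 0.2400 + -0.1100i → escape time 5

Answer: 333322
555555
555555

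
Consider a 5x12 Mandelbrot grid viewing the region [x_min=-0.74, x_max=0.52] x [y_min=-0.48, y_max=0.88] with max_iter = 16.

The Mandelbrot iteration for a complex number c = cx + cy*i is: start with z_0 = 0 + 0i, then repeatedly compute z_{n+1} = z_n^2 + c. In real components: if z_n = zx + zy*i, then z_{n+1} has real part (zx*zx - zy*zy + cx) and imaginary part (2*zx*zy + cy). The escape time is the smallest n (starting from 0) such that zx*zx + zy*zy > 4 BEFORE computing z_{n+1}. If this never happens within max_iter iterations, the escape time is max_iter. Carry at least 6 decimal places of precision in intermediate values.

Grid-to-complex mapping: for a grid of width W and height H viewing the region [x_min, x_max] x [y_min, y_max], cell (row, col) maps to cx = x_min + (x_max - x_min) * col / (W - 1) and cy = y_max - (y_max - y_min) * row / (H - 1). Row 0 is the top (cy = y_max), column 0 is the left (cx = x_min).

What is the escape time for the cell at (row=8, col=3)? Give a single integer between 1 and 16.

z_0 = 0 + 0i, c = 0.2050 + -0.1091i
Iter 1: z = 0.2050 + -0.1091i, |z|^2 = 0.0539
Iter 2: z = 0.2351 + -0.1538i, |z|^2 = 0.0789
Iter 3: z = 0.2366 + -0.1814i, |z|^2 = 0.0889
Iter 4: z = 0.2281 + -0.1949i, |z|^2 = 0.0900
Iter 5: z = 0.2190 + -0.1980i, |z|^2 = 0.0872
Iter 6: z = 0.2138 + -0.1958i, |z|^2 = 0.0840
Iter 7: z = 0.2123 + -0.1928i, |z|^2 = 0.0823
Iter 8: z = 0.2129 + -0.1910i, |z|^2 = 0.0818
Iter 9: z = 0.2139 + -0.1904i, |z|^2 = 0.0820
Iter 10: z = 0.2145 + -0.1905i, |z|^2 = 0.0823
Iter 11: z = 0.2147 + -0.1908i, |z|^2 = 0.0825
Iter 12: z = 0.2147 + -0.1910i, |z|^2 = 0.0826
Iter 13: z = 0.2146 + -0.1911i, |z|^2 = 0.0826
Iter 14: z = 0.2145 + -0.1911i, |z|^2 = 0.0825
Iter 15: z = 0.2145 + -0.1911i, |z|^2 = 0.0825

Answer: 16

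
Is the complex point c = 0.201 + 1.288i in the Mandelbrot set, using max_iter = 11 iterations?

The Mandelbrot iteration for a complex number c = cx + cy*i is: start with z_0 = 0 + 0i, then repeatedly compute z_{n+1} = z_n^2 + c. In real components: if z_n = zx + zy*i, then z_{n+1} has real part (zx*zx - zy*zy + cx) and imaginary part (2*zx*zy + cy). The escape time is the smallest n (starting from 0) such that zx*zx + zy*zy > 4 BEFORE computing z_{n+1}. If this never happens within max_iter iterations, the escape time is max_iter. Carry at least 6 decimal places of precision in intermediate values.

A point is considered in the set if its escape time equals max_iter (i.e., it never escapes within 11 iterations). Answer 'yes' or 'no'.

Answer: no

Derivation:
z_0 = 0 + 0i, c = 0.2010 + 1.2880i
Iter 1: z = 0.2010 + 1.2880i, |z|^2 = 1.6993
Iter 2: z = -1.4175 + 1.8058i, |z|^2 = 5.2703
Escaped at iteration 2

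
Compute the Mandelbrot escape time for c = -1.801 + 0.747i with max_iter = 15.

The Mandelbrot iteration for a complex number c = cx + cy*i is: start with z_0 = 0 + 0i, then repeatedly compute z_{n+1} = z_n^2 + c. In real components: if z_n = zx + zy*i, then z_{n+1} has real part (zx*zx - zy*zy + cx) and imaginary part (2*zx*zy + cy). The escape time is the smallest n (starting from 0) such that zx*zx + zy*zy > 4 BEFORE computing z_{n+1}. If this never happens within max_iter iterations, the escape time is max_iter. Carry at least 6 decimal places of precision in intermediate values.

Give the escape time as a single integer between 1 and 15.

z_0 = 0 + 0i, c = -1.8010 + 0.7470i
Iter 1: z = -1.8010 + 0.7470i, |z|^2 = 3.8016
Iter 2: z = 0.8846 + -1.9437i, |z|^2 = 4.5604
Escaped at iteration 2

Answer: 2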